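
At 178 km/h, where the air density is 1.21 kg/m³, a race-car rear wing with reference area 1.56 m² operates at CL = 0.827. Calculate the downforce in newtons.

L = 1910 N

Convert speed: v = 178 km/h ÷ 3.6 = 49.44 m/s.
L = ½ρv²S·CL = ½ × 1.21 × 49.44² × 1.56 × 0.827 = 1910 N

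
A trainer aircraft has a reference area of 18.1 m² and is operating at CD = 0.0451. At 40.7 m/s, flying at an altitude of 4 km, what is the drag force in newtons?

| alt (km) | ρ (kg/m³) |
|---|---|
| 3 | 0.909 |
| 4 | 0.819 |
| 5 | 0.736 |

D = 554 N

At 4 km, from the table: ρ = 0.819 kg/m³.
D = ½ρv²S·CD = ½ × 0.819 × 40.7² × 18.1 × 0.0451 = 554 N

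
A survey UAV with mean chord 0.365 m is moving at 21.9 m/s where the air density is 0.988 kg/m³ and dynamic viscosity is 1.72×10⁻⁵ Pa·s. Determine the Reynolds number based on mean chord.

Re = ρ·v·c/μ = 0.988 × 21.9 × 0.365 / (1.72×10⁻⁵) = 4.59×10^5

Re = 4.59×10^5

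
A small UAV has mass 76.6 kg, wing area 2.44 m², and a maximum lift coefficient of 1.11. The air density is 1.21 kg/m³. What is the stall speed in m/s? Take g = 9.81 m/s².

At stall, lift equals weight: L = W = m·g = 76.6 × 9.81 = 751.4 N.
From L = ½ρV²S·CL,max = W: V_stall = √(2W/(ρSCL,max)) = √(2·751.4/(1.21·2.44·1.11))
V_stall = √458.6 = 21.4 m/s

V_stall = 21.4 m/s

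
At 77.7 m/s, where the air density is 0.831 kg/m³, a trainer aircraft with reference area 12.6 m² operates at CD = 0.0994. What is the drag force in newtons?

D = ½ρv²S·CD = ½ × 0.831 × 77.7² × 12.6 × 0.0994 = 3140 N

D = 3140 N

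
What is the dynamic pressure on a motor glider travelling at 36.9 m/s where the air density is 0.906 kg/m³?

q = 617 Pa

q = ½ρv² = ½ × 0.906 × 36.9² = 617 Pa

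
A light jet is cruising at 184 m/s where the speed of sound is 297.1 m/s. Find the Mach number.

M = 0.619

M = v/a = 184 / 297.1 = 0.619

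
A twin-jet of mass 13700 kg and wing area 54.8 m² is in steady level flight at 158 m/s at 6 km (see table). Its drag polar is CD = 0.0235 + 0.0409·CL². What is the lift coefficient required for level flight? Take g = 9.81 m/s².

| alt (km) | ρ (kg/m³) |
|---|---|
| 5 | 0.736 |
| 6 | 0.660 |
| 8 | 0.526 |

CL = 0.298

At 6 km, from the table: ρ = 0.660 kg/m³.
In steady level flight, lift balances weight: W = mg = 13700 × 9.81 = 1.344×10^5 N.
q = ½ρv² = ½ × 0.66 × 158² = 8238 Pa.
Required CL = L/(qS) = 1.344×10^5/(8238·54.8) = 0.2977.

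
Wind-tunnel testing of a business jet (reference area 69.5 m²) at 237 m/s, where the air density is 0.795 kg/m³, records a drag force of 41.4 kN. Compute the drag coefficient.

CD = 0.0267

From D = ½ρv²S·CD, rearranging gives CD = 2D/(ρv²S).
CD = 2 × 41400 / (0.795 × 237² × 69.5) = 0.0267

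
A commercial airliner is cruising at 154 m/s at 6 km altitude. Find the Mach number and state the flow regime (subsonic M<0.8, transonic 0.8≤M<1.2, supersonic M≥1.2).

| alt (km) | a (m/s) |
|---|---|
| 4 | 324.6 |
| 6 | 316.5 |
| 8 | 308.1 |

At 6 km, from the table: a = 316.5 m/s.
M = v/a = 154 / 316.5 = 0.487
M = 0.487 → subsonic.

M = 0.487 (subsonic)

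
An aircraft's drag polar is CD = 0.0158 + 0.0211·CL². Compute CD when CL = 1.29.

CD = 0.0158 + 0.0211 × 1.29² = 0.0158 + 0.03511 = 0.0509

CD = 0.0509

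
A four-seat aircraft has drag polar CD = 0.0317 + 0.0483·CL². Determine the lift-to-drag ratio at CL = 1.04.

CD = 0.0317 + 0.0483 × 1.04² = 0.08394
L/D = CL/CD = 1.04 / 0.08394 = 12.4

L/D = 12.4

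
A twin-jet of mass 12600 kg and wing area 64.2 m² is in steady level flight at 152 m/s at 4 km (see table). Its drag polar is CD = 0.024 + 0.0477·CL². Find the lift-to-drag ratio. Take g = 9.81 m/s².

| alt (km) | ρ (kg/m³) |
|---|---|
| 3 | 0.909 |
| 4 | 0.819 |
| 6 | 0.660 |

At 4 km, from the table: ρ = 0.819 kg/m³.
In steady level flight, lift balances weight: W = mg = 12600 × 9.81 = 1.2361×10^5 N.
Dynamic pressure q = 0.5 × 0.819 × 152² = 9461 Pa.
Required CL = L/(qS) = 1.2361×10^5/(9461·64.2) = 0.2035.
CD = 0.024 + 0.0477 × 0.2035² = 0.02598.
L/D = CL/CD = 0.2035 / 0.02598 = 7.83

L/D = 7.83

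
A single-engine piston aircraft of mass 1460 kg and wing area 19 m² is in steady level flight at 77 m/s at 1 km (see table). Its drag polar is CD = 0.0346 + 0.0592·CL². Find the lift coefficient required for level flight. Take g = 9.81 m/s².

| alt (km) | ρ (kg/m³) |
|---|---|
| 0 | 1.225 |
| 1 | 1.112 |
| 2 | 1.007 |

At 1 km, from the table: ρ = 1.112 kg/m³.
Level flight ⇒ L = W = m·g = 1460 × 9.81 = 14323 N.
Dynamic pressure q = 0.5 × 1.112 × 77² = 3297 Pa.
CL = 2W/(ρv²S) = 2×14323/(1.112×77²×19) = 0.2287.

CL = 0.229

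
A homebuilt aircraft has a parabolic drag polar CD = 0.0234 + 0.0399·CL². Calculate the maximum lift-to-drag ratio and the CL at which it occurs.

For CD = CD0 + K·CL², (L/D)max occurs at CL* = √(CD0/K) and equals 1/(2√(K·CD0)).
(L/D)max = 1/(2√(0.0399 × 0.0234)) = 1/(2 × 0.03056) = 16.4
CL* = √(0.0234/0.0399) = 0.766

(L/D)max = 16.4, at CL = 0.766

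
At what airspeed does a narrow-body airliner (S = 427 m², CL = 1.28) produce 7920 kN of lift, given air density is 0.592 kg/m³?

L = ½ρv²S·CL ⇒ v = √(2L/(ρ·S·CL))
v = √(2 × 7.92×10^6 / (0.592 × 427 × 1.28)) = √48950 = 221 m/s

v = 221 m/s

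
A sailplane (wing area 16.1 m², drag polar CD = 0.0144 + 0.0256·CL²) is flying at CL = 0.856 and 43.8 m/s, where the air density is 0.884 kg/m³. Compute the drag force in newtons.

D = 453 N

CD = 0.0144 + 0.0256 × 0.856² = 0.03316
D = ½ρv²S·CD = ½ × 0.884 × 43.8² × 16.1 × 0.03316 = 453 N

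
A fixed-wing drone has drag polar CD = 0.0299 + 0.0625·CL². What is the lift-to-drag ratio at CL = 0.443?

CD = 0.0299 + 0.0625 × 0.443² = 0.04217
L/D = CL/CD = 0.443 / 0.04217 = 10.5

L/D = 10.5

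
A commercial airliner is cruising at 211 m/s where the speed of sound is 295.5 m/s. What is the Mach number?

M = v/a = 211 / 295.5 = 0.714

M = 0.714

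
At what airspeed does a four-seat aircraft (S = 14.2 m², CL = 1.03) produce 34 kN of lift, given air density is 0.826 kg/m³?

v = 75 m/s

L = ½ρv²S·CL ⇒ v = √(2L/(ρ·S·CL))
v = √(2 × 34000 / (0.826 × 14.2 × 1.03)) = √5629 = 75 m/s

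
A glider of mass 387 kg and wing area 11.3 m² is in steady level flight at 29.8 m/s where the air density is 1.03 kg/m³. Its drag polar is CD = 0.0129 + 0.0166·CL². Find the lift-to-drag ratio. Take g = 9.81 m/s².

Level flight ⇒ L = W = m·g = 387 × 9.81 = 3796.5 N.
Dynamic pressure q = 0.5 × 1.03 × 29.8² = 457.3 Pa.
CL = 2W/(ρv²S) = 2×3796.5/(1.03×29.8²×11.3) = 0.7346.
CD = 0.0129 + 0.0166 × 0.7346² = 0.02186.
L/D = CL/CD = 0.7346 / 0.02186 = 33.6

L/D = 33.6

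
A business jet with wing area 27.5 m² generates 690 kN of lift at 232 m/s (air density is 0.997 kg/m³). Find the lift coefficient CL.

CL = 0.935

From L = ½ρv²S·CL, rearranging gives CL = 2L/(ρv²S).
CL = 2 × 6.9×10^5 / (0.997 × 232² × 27.5) = 0.935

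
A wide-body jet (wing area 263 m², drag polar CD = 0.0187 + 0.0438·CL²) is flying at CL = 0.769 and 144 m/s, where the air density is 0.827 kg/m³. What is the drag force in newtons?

D = 1.01×10^5 N

CD = 0.0187 + 0.0438 × 0.769² = 0.0446
D = ½ρv²S·CD = ½ × 0.827 × 144² × 263 × 0.0446 = 1.01×10^5 N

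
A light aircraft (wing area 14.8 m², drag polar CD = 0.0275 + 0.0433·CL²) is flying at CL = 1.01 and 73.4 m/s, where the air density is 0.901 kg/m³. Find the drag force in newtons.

D = 2570 N

CD = 0.0275 + 0.0433 × 1.01² = 0.07167
D = ½ρv²S·CD = ½ × 0.901 × 73.4² × 14.8 × 0.07167 = 2570 N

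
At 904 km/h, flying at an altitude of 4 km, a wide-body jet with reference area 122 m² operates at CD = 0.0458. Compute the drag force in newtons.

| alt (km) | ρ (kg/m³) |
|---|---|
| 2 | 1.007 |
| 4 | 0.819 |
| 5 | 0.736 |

At 4 km, from the table: ρ = 0.819 kg/m³.
Convert speed: v = 904 km/h ÷ 3.6 = 251.1 m/s.
Dynamic pressure q = ½ρv² = ½ × 0.819 × 251.1² = 25820 Pa.
D = q·S·CD = 25820 × 122 × 0.0458 = 1.44×10^5 N ≈ 144 kN

D = 1.44×10^5 N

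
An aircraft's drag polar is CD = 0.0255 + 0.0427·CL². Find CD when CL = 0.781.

CD = 0.0255 + 0.0427 × 0.781² = 0.0255 + 0.02605 = 0.0515

CD = 0.0515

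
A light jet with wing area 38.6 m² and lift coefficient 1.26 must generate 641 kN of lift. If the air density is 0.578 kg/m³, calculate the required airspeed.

L = ½ρv²S·CL ⇒ v = √(2L/(ρ·S·CL))
v = √(2 × 6.41×10^5 / (0.578 × 38.6 × 1.26)) = √45600 = 214 m/s

v = 214 m/s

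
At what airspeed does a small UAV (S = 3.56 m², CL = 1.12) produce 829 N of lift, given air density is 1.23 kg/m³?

L = ½ρv²S·CL ⇒ v = √(2L/(ρ·S·CL))
v = √(2 × 829 / (1.23 × 3.56 × 1.12)) = √338.1 = 18.4 m/s

v = 18.4 m/s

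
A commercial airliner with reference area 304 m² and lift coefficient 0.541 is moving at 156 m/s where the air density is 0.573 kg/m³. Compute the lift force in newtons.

L = 1.15×10^6 N

Dynamic pressure q = ½ρv² = ½ × 0.573 × 156² = 6972 Pa.
L = q·S·CL = 6972 × 304 × 0.541 = 1.15×10^6 N ≈ 1150 kN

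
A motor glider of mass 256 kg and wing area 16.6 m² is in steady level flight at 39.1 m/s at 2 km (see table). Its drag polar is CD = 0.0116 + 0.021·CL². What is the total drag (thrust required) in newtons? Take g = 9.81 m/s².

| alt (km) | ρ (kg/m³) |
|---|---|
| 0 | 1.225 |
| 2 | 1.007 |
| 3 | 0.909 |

D = 159 N

At 2 km, from the table: ρ = 1.007 kg/m³.
Level flight ⇒ L = W = m·g = 256 × 9.81 = 2511.4 N.
Dynamic pressure q = 0.5 × 1.007 × 39.1² = 769.8 Pa.
Required CL = L/(qS) = 2511.4/(769.8·16.6) = 0.1965.
CD = 0.0116 + 0.021 × 0.1965² = 0.01241.
D = q·S·CD = 769.8 × 16.6 × 0.01241 = 158.6 N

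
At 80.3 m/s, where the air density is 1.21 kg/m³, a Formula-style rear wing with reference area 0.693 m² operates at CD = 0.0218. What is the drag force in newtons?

Dynamic pressure q = ½ρv² = ½ × 1.21 × 80.3² = 3901 Pa.
D = q·S·CD = 3901 × 0.693 × 0.0218 = 58.9 N

D = 58.9 N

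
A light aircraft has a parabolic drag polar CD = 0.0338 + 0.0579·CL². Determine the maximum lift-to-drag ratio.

(L/D)max = 11.3

For CD = CD0 + K·CL², (L/D)max occurs at CL* = √(CD0/K) and equals 1/(2√(K·CD0)).
(L/D)max = 1/(2√(0.0579 × 0.0338)) = 1/(2 × 0.04424) = 11.3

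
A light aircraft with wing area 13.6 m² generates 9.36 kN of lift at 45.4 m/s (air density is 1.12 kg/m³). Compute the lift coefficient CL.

CL = 0.596

From L = ½ρv²S·CL, rearranging gives CL = 2L/(ρv²S).
CL = 2 × 9360 / (1.12 × 45.4² × 13.6) = 0.596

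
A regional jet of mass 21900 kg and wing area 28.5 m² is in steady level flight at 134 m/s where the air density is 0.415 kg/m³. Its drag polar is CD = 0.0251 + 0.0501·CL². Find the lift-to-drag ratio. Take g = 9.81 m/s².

Level flight ⇒ L = W = m·g = 21900 × 9.81 = 2.1484×10^5 N.
Dynamic pressure q = 0.5 × 0.415 × 134² = 3726 Pa.
CL = 2W/(ρv²S) = 2×2.1484×10^5/(0.415×134²×28.5) = 2.023.
CD = 0.0251 + 0.0501 × 2.023² = 0.2302.
L/D = CL/CD = 2.023 / 0.2302 = 8.79

L/D = 8.79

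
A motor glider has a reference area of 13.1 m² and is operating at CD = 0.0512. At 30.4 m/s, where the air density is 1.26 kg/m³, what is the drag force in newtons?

D = 391 N

D = ½ρv²S·CD = ½ × 1.26 × 30.4² × 13.1 × 0.0512 = 391 N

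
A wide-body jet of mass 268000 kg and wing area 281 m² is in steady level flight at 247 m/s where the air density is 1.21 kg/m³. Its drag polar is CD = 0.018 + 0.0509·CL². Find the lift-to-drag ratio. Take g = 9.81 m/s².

L/D = 11.9

In steady level flight, lift balances weight: W = mg = 268000 × 9.81 = 2.6291×10^6 N.
q = ½ρv² = ½ × 1.21 × 247² = 36910 Pa.
CL = W/(q·S) = 2.6291×10^6 / (36910 × 281) = 0.2535.
CD = 0.018 + 0.0509 × 0.2535² = 0.02127.
L/D = CL/CD = 0.2535 / 0.02127 = 11.9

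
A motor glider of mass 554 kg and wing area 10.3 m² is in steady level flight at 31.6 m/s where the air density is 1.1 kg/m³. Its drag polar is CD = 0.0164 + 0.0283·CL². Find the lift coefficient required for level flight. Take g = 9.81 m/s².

CL = 0.961

In steady level flight, lift balances weight: W = mg = 554 × 9.81 = 5434.7 N.
q = ½ρv² = ½ × 1.1 × 31.6² = 549.2 Pa.
CL = W/(q·S) = 5434.7 / (549.2 × 10.3) = 0.9607.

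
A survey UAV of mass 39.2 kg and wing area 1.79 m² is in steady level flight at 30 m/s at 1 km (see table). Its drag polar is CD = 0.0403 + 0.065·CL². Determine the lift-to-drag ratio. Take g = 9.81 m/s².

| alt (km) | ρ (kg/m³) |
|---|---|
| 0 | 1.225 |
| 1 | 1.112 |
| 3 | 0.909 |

L/D = 8.21

At 1 km, from the table: ρ = 1.112 kg/m³.
Level flight ⇒ L = W = m·g = 39.2 × 9.81 = 384.55 N.
q = ½ρv² = ½ × 1.112 × 30² = 500.4 Pa.
CL = 2W/(ρv²S) = 2×384.55/(1.112×30²×1.79) = 0.4293.
CD = 0.0403 + 0.065 × 0.4293² = 0.05228.
L/D = CL/CD = 0.4293 / 0.05228 = 8.21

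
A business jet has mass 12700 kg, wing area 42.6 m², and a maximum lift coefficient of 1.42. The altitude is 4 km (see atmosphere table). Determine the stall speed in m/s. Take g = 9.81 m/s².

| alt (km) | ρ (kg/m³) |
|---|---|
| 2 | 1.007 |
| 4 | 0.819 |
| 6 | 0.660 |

At 4 km, from the table: ρ = 0.819 kg/m³.
Stall occurs when L = W at CL,max. W = mg = 12700 × 9.81 = 1.246×10^5 N.
From L = ½ρV²S·CL,max = W: V_stall = √(2W/(ρSCL,max)) = √(2·1.246×10^5/(0.819·42.6·1.42))
V_stall = √5029 = 70.9 m/s

V_stall = 70.9 m/s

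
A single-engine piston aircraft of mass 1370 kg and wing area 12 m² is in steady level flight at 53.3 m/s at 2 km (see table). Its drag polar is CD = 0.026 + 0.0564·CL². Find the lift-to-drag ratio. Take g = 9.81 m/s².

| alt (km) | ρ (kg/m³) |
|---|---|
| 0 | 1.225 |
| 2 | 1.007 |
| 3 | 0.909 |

At 2 km, from the table: ρ = 1.007 kg/m³.
Level flight ⇒ L = W = m·g = 1370 × 9.81 = 13440 N.
q = ½ρv² = ½ × 1.007 × 53.3² = 1430 Pa.
Required CL = L/(qS) = 13440/(1430·12) = 0.783.
CD = 0.026 + 0.0564 × 0.783² = 0.06058.
L/D = CL/CD = 0.783 / 0.06058 = 12.9

L/D = 12.9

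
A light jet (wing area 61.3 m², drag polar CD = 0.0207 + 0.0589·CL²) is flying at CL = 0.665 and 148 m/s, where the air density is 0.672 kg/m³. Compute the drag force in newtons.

D = 21100 N

CD = 0.0207 + 0.0589 × 0.665² = 0.04675
D = ½ρv²S·CD = ½ × 0.672 × 148² × 61.3 × 0.04675 = 21100 N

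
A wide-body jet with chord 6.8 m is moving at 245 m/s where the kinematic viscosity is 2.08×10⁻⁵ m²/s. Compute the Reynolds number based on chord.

Re = v·c/ν = 245 × 6.8 / (2.08×10⁻⁵) = 8.01×10^7

Re = 8.01×10^7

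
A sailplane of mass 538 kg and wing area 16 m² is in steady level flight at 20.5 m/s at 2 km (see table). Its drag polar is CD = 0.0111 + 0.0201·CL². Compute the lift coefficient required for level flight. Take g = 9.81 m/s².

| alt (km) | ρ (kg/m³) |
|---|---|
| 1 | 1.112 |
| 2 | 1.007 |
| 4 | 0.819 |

CL = 1.56

At 2 km, from the table: ρ = 1.007 kg/m³.
In steady level flight, lift balances weight: W = mg = 538 × 9.81 = 5277.8 N.
Dynamic pressure q = 0.5 × 1.007 × 20.5² = 211.6 Pa.
CL = 2W/(ρv²S) = 2×5277.8/(1.007×20.5²×16) = 1.559.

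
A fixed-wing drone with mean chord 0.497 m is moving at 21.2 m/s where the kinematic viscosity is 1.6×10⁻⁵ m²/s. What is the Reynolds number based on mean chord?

Re = v·c/ν = 21.2 × 0.497 / (1.6×10⁻⁵) = 6.59×10^5

Re = 6.59×10^5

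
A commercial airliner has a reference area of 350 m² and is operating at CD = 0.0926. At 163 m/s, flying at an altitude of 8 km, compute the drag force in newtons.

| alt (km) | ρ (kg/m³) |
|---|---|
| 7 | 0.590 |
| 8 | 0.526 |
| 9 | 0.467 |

D = 2.26×10^5 N

At 8 km, from the table: ρ = 0.526 kg/m³.
Dynamic pressure q = ½ρv² = ½ × 0.526 × 163² = 6988 Pa.
D = q·S·CD = 6988 × 350 × 0.0926 = 2.26×10^5 N ≈ 226 kN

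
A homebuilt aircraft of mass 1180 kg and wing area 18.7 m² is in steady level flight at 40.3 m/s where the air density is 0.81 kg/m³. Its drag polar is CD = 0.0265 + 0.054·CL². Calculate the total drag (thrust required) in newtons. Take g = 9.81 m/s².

D = 914 N

Level flight ⇒ L = W = m·g = 1180 × 9.81 = 11576 N.
q = ½ρv² = ½ × 0.81 × 40.3² = 657.8 Pa.
Required CL = L/(qS) = 11576/(657.8·18.7) = 0.9411.
CD = 0.0265 + 0.054 × 0.9411² = 0.07433.
D = q·S·CD = 657.8 × 18.7 × 0.07433 = 914.2 N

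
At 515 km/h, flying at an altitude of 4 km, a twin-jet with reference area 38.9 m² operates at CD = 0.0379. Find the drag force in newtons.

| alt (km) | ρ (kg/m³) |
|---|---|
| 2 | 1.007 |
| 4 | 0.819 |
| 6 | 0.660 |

At 4 km, from the table: ρ = 0.819 kg/m³.
Convert speed: v = 515 km/h ÷ 3.6 = 143.1 m/s.
D = ½ρv²S·CD = ½ × 0.819 × 143.1² × 38.9 × 0.0379 = 12400 N ≈ 12.4 kN

D = 12400 N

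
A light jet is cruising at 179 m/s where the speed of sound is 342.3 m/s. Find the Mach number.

M = 0.523

M = v/a = 179 / 342.3 = 0.523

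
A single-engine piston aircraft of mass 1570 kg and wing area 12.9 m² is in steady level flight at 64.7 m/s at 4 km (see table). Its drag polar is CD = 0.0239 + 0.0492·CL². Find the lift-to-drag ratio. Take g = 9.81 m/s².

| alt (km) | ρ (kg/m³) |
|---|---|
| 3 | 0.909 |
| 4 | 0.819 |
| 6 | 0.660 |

At 4 km, from the table: ρ = 0.819 kg/m³.
Level flight ⇒ L = W = m·g = 1570 × 9.81 = 15402 N.
q = ½ρv² = ½ × 0.819 × 64.7² = 1714 Pa.
Required CL = L/(qS) = 15402/(1714·12.9) = 0.6965.
CD = 0.0239 + 0.0492 × 0.6965² = 0.04777.
L/D = CL/CD = 0.6965 / 0.04777 = 14.6

L/D = 14.6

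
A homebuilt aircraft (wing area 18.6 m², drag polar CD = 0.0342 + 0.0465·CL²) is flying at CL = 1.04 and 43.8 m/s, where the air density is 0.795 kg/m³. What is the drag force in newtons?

D = 1200 N

CD = 0.0342 + 0.0465 × 1.04² = 0.08449
D = ½ρv²S·CD = ½ × 0.795 × 43.8² × 18.6 × 0.08449 = 1200 N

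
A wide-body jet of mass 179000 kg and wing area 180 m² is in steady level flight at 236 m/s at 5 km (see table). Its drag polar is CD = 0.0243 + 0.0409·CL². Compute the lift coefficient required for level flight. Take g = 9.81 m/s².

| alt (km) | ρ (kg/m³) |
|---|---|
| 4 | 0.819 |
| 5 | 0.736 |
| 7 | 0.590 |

At 5 km, from the table: ρ = 0.736 kg/m³.
Weight W = mg = 179000 × 9.81 = 1.756×10^6 N; in level flight L = W.
q = ½ρv² = ½ × 0.736 × 236² = 20500 Pa.
Required CL = L/(qS) = 1.756×10^6/(20500·180) = 0.476.

CL = 0.476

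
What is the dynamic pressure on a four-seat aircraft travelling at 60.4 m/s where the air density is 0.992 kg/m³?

q = ½ρv² = ½ × 0.992 × 60.4² = 1810 Pa

q = 1810 Pa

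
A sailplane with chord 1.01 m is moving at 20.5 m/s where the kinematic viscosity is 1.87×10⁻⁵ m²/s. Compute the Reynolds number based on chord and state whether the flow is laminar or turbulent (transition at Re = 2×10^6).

Re = 1.11×10^6 (laminar)

Re = v·c/ν = 20.5 × 1.01 / (1.87×10⁻⁵) = 1.11×10^6
Since 1.11×10^6 < 2×10^6, the flow is laminar.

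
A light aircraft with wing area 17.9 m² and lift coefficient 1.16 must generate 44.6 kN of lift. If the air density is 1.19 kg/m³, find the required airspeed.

v = 60.1 m/s

L = ½ρv²S·CL ⇒ v = √(2L/(ρ·S·CL))
v = √(2 × 44600 / (1.19 × 17.9 × 1.16)) = √3610 = 60.1 m/s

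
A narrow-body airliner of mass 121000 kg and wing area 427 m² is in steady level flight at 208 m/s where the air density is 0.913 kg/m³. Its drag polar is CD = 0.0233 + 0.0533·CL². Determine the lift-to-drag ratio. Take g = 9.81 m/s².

Weight W = mg = 121000 × 9.81 = 1.187×10^6 N; in level flight L = W.
Dynamic pressure q = 0.5 × 0.913 × 208² = 19750 Pa.
Required CL = L/(qS) = 1.187×10^6/(19750·427) = 0.1408.
CD = 0.0233 + 0.0533 × 0.1408² = 0.02436.
L/D = CL/CD = 0.1408 / 0.02436 = 5.78

L/D = 5.78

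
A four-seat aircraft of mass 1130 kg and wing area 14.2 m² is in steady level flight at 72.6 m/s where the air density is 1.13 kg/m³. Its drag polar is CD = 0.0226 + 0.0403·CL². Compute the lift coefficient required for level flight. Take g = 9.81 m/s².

CL = 0.262

In steady level flight, lift balances weight: W = mg = 1130 × 9.81 = 11085 N.
Dynamic pressure q = 0.5 × 1.13 × 72.6² = 2978 Pa.
CL = W/(q·S) = 11085 / (2978 × 14.2) = 0.2621.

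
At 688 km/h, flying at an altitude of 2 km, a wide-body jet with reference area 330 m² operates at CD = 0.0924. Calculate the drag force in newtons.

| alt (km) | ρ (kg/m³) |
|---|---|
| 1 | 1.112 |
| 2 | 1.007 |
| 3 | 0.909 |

At 2 km, from the table: ρ = 1.007 kg/m³.
Convert speed: v = 688 km/h ÷ 3.6 = 191.1 m/s.
Dynamic pressure q = ½ρv² = ½ × 1.007 × 191.1² = 18390 Pa.
D = q·S·CD = 18390 × 330 × 0.0924 = 5.61×10^5 N ≈ 561 kN

D = 5.61×10^5 N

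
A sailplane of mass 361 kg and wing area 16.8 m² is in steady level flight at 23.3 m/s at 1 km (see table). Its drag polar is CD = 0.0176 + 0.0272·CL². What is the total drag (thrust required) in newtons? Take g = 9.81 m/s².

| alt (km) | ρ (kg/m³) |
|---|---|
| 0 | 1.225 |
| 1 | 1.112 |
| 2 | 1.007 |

At 1 km, from the table: ρ = 1.112 kg/m³.
In steady level flight, lift balances weight: W = mg = 361 × 9.81 = 3541.4 N.
Dynamic pressure q = 0.5 × 1.112 × 23.3² = 301.8 Pa.
Required CL = L/(qS) = 3541.4/(301.8·16.8) = 0.6984.
CD = 0.0176 + 0.0272 × 0.6984² = 0.03087.
D = q·S·CD = 301.8 × 16.8 × 0.03087 = 156.5 N

D = 157 N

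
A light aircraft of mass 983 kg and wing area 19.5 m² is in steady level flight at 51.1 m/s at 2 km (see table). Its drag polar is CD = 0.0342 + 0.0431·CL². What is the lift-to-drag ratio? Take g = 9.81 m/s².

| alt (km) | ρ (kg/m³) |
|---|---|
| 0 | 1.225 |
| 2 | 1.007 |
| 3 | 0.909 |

At 2 km, from the table: ρ = 1.007 kg/m³.
Level flight ⇒ L = W = m·g = 983 × 9.81 = 9643.2 N.
q = ½ρv² = ½ × 1.007 × 51.1² = 1315 Pa.
CL = 2W/(ρv²S) = 2×9643.2/(1.007×51.1²×19.5) = 0.3761.
CD = 0.0342 + 0.0431 × 0.3761² = 0.0403.
L/D = CL/CD = 0.3761 / 0.0403 = 9.33

L/D = 9.33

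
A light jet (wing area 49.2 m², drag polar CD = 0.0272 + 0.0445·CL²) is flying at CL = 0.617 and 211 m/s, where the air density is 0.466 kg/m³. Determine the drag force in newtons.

D = 22500 N

CD = 0.0272 + 0.0445 × 0.617² = 0.04414
D = ½ρv²S·CD = ½ × 0.466 × 211² × 49.2 × 0.04414 = 22500 N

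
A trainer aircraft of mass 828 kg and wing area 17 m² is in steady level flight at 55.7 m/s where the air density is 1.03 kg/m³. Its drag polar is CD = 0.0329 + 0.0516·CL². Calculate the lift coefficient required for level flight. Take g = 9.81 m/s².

CL = 0.299

In steady level flight, lift balances weight: W = mg = 828 × 9.81 = 8122.7 N.
Dynamic pressure q = 0.5 × 1.03 × 55.7² = 1598 Pa.
CL = W/(q·S) = 8122.7 / (1598 × 17) = 0.299.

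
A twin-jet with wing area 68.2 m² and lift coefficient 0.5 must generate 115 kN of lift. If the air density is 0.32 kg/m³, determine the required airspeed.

L = ½ρv²S·CL ⇒ v = √(2L/(ρ·S·CL))
v = √(2 × 1.15×10^5 / (0.32 × 68.2 × 0.5)) = √21080 = 145 m/s

v = 145 m/s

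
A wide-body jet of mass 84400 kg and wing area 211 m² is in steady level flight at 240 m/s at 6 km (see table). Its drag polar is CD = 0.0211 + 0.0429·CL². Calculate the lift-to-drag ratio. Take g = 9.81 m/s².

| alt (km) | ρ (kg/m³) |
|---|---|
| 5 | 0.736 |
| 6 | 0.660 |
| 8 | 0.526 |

L/D = 9

At 6 km, from the table: ρ = 0.660 kg/m³.
In steady level flight, lift balances weight: W = mg = 84400 × 9.81 = 8.2796×10^5 N.
q = ½ρv² = ½ × 0.66 × 240² = 19010 Pa.
CL = 2W/(ρv²S) = 2×8.2796×10^5/(0.66×240²×211) = 0.2064.
CD = 0.0211 + 0.0429 × 0.2064² = 0.02293.
L/D = CL/CD = 0.2064 / 0.02293 = 9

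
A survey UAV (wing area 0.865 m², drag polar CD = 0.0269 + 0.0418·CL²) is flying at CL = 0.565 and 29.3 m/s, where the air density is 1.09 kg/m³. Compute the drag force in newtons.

CD = 0.0269 + 0.0418 × 0.565² = 0.04024
D = ½ρv²S·CD = ½ × 1.09 × 29.3² × 0.865 × 0.04024 = 16.3 N

D = 16.3 N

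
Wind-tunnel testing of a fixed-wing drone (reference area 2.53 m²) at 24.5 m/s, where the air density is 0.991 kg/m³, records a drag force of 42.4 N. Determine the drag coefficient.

From D = ½ρv²S·CD, rearranging gives CD = 2D/(ρv²S).
CD = 2 × 42.4 / (0.991 × 24.5² × 2.53) = 0.0563

CD = 0.0563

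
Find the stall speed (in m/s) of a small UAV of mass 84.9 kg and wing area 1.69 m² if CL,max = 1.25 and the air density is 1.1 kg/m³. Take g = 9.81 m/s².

At stall, lift equals weight: L = W = m·g = 84.9 × 9.81 = 832.9 N.
V_stall = √(2W/(ρ·S·CL,max)) = √(2 × 832.9 / (1.1 × 1.69 × 1.25))
V_stall = √716.8 = 26.8 m/s

V_stall = 26.8 m/s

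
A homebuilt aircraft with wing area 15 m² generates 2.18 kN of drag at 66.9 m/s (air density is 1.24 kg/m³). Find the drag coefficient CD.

CD = 0.0524

From D = ½ρv²S·CD, rearranging gives CD = 2D/(ρv²S).
CD = 2 × 2180 / (1.24 × 66.9² × 15) = 0.0524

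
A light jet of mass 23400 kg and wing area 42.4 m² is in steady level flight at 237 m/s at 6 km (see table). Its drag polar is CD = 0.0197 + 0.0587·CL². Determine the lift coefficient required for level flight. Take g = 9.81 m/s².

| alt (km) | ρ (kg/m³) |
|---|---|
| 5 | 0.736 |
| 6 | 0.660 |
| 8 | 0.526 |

CL = 0.292

At 6 km, from the table: ρ = 0.660 kg/m³.
Weight W = mg = 23400 × 9.81 = 2.2955×10^5 N; in level flight L = W.
Dynamic pressure q = 0.5 × 0.66 × 237² = 18540 Pa.
CL = W/(q·S) = 2.2955×10^5 / (18540 × 42.4) = 0.2921.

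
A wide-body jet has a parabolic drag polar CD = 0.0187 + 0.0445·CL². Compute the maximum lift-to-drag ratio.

For CD = CD0 + K·CL², (L/D)max occurs at CL* = √(CD0/K) and equals 1/(2√(K·CD0)).
(L/D)max = 1/(2√(0.0445 × 0.0187)) = 1/(2 × 0.02885) = 17.3

(L/D)max = 17.3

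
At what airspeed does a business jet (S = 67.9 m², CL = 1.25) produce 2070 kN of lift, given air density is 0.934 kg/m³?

L = ½ρv²S·CL ⇒ v = √(2L/(ρ·S·CL))
v = √(2 × 2.07×10^6 / (0.934 × 67.9 × 1.25)) = √52220 = 229 m/s

v = 229 m/s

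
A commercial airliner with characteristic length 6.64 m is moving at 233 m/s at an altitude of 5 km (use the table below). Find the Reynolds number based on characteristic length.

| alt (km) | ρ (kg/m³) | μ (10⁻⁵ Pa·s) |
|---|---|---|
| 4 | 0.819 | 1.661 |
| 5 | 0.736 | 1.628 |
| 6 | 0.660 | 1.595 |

At 5 km, from the table: ρ = 0.736 kg/m³, μ = 1.628×10⁻⁵ Pa·s.
Re = ρ·v·c/μ = 0.736 × 233 × 6.64 / (1.628×10⁻⁵) = 6.99×10^7

Re = 6.99×10^7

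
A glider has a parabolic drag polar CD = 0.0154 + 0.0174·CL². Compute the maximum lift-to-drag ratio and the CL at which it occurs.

For CD = CD0 + K·CL², (L/D)max occurs at CL* = √(CD0/K) and equals 1/(2√(K·CD0)).
(L/D)max = 1/(2√(0.0174 × 0.0154)) = 1/(2 × 0.01637) = 30.5
CL* = √(0.0154/0.0174) = 0.941

(L/D)max = 30.5, at CL = 0.941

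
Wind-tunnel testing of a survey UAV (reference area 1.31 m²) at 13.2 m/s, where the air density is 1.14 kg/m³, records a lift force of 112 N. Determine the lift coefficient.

From L = ½ρv²S·CL, rearranging gives CL = 2L/(ρv²S).
CL = 2 × 112 / (1.14 × 13.2² × 1.31) = 0.861

CL = 0.861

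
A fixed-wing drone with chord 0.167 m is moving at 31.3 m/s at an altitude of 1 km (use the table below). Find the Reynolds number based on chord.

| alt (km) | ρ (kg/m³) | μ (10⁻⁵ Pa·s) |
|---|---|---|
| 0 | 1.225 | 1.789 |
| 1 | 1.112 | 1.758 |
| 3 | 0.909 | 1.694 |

Re = 3.31×10^5

At 1 km, from the table: ρ = 1.112 kg/m³, μ = 1.758×10⁻⁵ Pa·s.
Re = ρ·v·c/μ = 1.112 × 31.3 × 0.167 / (1.758×10⁻⁵) = 3.31×10^5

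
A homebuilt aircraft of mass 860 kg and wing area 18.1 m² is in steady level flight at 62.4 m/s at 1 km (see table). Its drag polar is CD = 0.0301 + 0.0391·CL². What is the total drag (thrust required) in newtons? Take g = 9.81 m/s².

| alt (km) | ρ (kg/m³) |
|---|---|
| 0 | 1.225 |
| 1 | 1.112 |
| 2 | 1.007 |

At 1 km, from the table: ρ = 1.112 kg/m³.
Level flight ⇒ L = W = m·g = 860 × 9.81 = 8436.6 N.
Dynamic pressure q = 0.5 × 1.112 × 62.4² = 2165 Pa.
CL = 2W/(ρv²S) = 2×8436.6/(1.112×62.4²×18.1) = 0.2153.
CD = 0.0301 + 0.0391 × 0.2153² = 0.03191.
D = q·S·CD = 2165 × 18.1 × 0.03191 = 1250 N

D = 1250 N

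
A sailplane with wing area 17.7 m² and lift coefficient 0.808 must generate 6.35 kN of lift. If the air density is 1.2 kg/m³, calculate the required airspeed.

v = 27.2 m/s

L = ½ρv²S·CL ⇒ v = √(2L/(ρ·S·CL))
v = √(2 × 6350 / (1.2 × 17.7 × 0.808)) = √740 = 27.2 m/s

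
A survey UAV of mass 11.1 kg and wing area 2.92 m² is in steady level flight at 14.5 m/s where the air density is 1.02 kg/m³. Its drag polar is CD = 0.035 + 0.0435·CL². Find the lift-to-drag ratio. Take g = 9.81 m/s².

L/D = 8.64

In steady level flight, lift balances weight: W = mg = 11.1 × 9.81 = 108.89 N.
q = ½ρv² = ½ × 1.02 × 14.5² = 107.2 Pa.
CL = W/(q·S) = 108.89 / (107.2 × 2.92) = 0.3478.
CD = 0.035 + 0.0435 × 0.3478² = 0.04026.
L/D = CL/CD = 0.3478 / 0.04026 = 8.64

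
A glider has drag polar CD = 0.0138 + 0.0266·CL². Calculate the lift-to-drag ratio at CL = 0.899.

CD = 0.0138 + 0.0266 × 0.899² = 0.0353
L/D = CL/CD = 0.899 / 0.0353 = 25.5

L/D = 25.5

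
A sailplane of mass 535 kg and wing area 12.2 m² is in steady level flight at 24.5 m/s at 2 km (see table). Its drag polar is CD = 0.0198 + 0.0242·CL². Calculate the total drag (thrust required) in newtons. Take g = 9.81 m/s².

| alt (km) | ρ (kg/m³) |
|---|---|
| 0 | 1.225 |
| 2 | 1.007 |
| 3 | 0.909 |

D = 254 N

At 2 km, from the table: ρ = 1.007 kg/m³.
Weight W = mg = 535 × 9.81 = 5248.4 N; in level flight L = W.
Dynamic pressure q = 0.5 × 1.007 × 24.5² = 302.2 Pa.
Required CL = L/(qS) = 5248.4/(302.2·12.2) = 1.423.
CD = 0.0198 + 0.0242 × 1.423² = 0.06883.
D = q·S·CD = 302.2 × 12.2 × 0.06883 = 253.8 N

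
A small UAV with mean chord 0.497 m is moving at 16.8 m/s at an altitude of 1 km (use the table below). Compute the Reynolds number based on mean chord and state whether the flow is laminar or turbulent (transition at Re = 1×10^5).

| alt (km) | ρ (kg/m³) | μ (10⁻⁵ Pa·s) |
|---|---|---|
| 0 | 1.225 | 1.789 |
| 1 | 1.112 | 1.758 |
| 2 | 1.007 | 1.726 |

At 1 km, from the table: ρ = 1.112 kg/m³, μ = 1.758×10⁻⁵ Pa·s.
Re = ρ·v·c/μ = 1.112 × 16.8 × 0.497 / (1.758×10⁻⁵) = 5.28×10^5
Since 5.28×10^5 > 1×10^5, the flow is turbulent.

Re = 5.28×10^5 (turbulent)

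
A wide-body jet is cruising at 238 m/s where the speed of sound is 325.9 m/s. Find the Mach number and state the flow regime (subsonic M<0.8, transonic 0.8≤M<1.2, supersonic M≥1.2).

M = v/a = 238 / 325.9 = 0.73
M = 0.73 → subsonic.

M = 0.73 (subsonic)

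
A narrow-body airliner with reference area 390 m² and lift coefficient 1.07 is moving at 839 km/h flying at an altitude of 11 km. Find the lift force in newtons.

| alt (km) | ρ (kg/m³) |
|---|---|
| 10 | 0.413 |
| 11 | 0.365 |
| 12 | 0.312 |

At 11 km, from the table: ρ = 0.365 kg/m³.
Convert speed: v = 839 km/h ÷ 3.6 = 233.1 m/s.
Dynamic pressure q = ½ρv² = ½ × 0.365 × 233.1² = 9912 Pa.
L = q·S·CL = 9912 × 390 × 1.07 = 4.14×10^6 N ≈ 4140 kN

L = 4.14×10^6 N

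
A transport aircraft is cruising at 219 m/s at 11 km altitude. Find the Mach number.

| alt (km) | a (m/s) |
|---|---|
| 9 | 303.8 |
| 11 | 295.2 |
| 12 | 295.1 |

At 11 km, from the table: a = 295.2 m/s.
M = v/a = 219 / 295.2 = 0.742

M = 0.742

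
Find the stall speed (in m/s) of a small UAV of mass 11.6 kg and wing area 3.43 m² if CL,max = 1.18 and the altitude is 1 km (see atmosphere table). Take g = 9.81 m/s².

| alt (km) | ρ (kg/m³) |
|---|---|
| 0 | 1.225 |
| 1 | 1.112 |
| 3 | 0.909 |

V_stall = 7.11 m/s

At 1 km, from the table: ρ = 1.112 kg/m³.
At stall, lift equals weight: L = W = m·g = 11.6 × 9.81 = 113.8 N.
V_stall = √(2W/(ρ·S·CL,max)) = √(2 × 113.8 / (1.112 × 3.43 × 1.18))
V_stall = √50.57 = 7.11 m/s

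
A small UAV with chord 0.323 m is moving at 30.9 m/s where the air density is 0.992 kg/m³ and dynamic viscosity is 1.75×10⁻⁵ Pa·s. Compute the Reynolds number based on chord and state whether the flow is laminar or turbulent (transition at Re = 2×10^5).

Re = ρ·v·c/μ = 0.992 × 30.9 × 0.323 / (1.75×10⁻⁵) = 5.66×10^5
Since 5.66×10^5 > 2×10^5, the flow is turbulent.

Re = 5.66×10^5 (turbulent)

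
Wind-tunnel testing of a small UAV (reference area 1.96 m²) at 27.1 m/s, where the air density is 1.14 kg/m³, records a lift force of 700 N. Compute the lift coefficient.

From L = ½ρv²S·CL, rearranging gives CL = 2L/(ρv²S).
CL = 2 × 700 / (1.14 × 27.1² × 1.96) = 0.853

CL = 0.853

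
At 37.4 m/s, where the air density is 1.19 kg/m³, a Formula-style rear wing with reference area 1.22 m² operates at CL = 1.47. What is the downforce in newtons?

L = 1490 N

Dynamic pressure q = ½ρv² = ½ × 1.19 × 37.4² = 832.3 Pa.
L = q·S·CL = 832.3 × 1.22 × 1.47 = 1490 N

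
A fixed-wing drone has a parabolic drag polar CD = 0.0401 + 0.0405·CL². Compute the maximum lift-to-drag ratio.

(L/D)max = 12.4

For CD = CD0 + K·CL², (L/D)max occurs at CL* = √(CD0/K) and equals 1/(2√(K·CD0)).
(L/D)max = 1/(2√(0.0405 × 0.0401)) = 1/(2 × 0.0403) = 12.4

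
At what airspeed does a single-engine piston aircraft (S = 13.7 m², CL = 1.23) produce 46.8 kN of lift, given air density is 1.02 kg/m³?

L = ½ρv²S·CL ⇒ v = √(2L/(ρ·S·CL))
v = √(2 × 46800 / (1.02 × 13.7 × 1.23)) = √5446 = 73.8 m/s

v = 73.8 m/s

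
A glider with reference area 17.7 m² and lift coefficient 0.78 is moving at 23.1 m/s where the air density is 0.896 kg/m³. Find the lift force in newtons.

Dynamic pressure q = ½ρv² = ½ × 0.896 × 23.1² = 239.1 Pa.
L = q·S·CL = 239.1 × 17.7 × 0.78 = 3300 N

L = 3300 N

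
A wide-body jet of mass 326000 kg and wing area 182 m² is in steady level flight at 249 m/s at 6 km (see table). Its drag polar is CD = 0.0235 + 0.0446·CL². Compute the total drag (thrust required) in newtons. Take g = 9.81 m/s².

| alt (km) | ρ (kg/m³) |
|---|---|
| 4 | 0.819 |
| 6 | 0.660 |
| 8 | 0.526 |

At 6 km, from the table: ρ = 0.660 kg/m³.
Level flight ⇒ L = W = m·g = 326000 × 9.81 = 3.1981×10^6 N.
q = ½ρv² = ½ × 0.66 × 249² = 20460 Pa.
CL = W/(q·S) = 3.1981×10^6 / (20460 × 182) = 0.8588.
CD = 0.0235 + 0.0446 × 0.8588² = 0.0564.
D = q·S·CD = 20460 × 182 × 0.0564 = 2.1×10^5 N

D = 2.1×10^5 N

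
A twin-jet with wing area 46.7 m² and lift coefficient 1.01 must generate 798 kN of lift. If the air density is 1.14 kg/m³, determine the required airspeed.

v = 172 m/s

L = ½ρv²S·CL ⇒ v = √(2L/(ρ·S·CL))
v = √(2 × 7.98×10^5 / (1.14 × 46.7 × 1.01)) = √29680 = 172 m/s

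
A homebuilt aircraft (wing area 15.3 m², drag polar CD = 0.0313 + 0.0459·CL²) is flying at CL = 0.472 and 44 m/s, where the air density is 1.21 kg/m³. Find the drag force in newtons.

CD = 0.0313 + 0.0459 × 0.472² = 0.04153
D = ½ρv²S·CD = ½ × 1.21 × 44² × 15.3 × 0.04153 = 744 N

D = 744 N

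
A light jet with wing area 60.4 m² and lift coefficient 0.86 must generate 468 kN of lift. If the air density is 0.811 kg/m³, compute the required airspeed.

L = ½ρv²S·CL ⇒ v = √(2L/(ρ·S·CL))
v = √(2 × 4.68×10^5 / (0.811 × 60.4 × 0.86)) = √22220 = 149 m/s

v = 149 m/s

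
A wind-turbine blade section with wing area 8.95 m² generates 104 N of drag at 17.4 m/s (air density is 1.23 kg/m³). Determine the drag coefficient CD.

From D = ½ρv²S·CD, rearranging gives CD = 2D/(ρv²S).
CD = 2 × 104 / (1.23 × 17.4² × 8.95) = 0.0624

CD = 0.0624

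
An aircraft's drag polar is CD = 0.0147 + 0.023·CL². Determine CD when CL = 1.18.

CD = 0.0147 + 0.023 × 1.18² = 0.0147 + 0.03203 = 0.0467

CD = 0.0467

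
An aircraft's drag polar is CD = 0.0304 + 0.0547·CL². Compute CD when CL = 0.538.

CD = 0.0462

CD = 0.0304 + 0.0547 × 0.538² = 0.0304 + 0.01583 = 0.0462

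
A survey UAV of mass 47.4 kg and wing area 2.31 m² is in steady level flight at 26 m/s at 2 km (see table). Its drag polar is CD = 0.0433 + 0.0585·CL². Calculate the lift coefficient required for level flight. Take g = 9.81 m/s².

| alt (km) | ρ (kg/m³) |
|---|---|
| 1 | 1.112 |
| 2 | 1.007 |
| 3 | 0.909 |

CL = 0.591

At 2 km, from the table: ρ = 1.007 kg/m³.
Weight W = mg = 47.4 × 9.81 = 464.99 N; in level flight L = W.
Dynamic pressure q = 0.5 × 1.007 × 26² = 340.4 Pa.
Required CL = L/(qS) = 464.99/(340.4·2.31) = 0.5914.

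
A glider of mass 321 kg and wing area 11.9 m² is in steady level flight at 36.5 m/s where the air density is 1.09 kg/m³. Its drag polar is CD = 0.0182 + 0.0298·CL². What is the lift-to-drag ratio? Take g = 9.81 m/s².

Level flight ⇒ L = W = m·g = 321 × 9.81 = 3149 N.
q = ½ρv² = ½ × 1.09 × 36.5² = 726.1 Pa.
CL = W/(q·S) = 3149 / (726.1 × 11.9) = 0.3645.
CD = 0.0182 + 0.0298 × 0.3645² = 0.02216.
L/D = CL/CD = 0.3645 / 0.02216 = 16.4

L/D = 16.4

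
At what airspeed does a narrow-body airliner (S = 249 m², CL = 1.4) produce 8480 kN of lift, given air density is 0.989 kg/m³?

L = ½ρv²S·CL ⇒ v = √(2L/(ρ·S·CL))
v = √(2 × 8.48×10^6 / (0.989 × 249 × 1.4)) = √49190 = 222 m/s

v = 222 m/s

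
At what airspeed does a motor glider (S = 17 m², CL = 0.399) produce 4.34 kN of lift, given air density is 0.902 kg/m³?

L = ½ρv²S·CL ⇒ v = √(2L/(ρ·S·CL))
v = √(2 × 4340 / (0.902 × 17 × 0.399)) = √1419 = 37.7 m/s

v = 37.7 m/s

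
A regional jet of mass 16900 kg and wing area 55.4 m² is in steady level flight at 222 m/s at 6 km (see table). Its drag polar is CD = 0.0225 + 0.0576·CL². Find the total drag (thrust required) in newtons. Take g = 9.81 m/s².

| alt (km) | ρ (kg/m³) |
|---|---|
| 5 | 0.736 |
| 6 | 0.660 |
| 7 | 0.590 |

D = 22000 N

At 6 km, from the table: ρ = 0.660 kg/m³.
Level flight ⇒ L = W = m·g = 16900 × 9.81 = 1.6579×10^5 N.
Dynamic pressure q = 0.5 × 0.66 × 222² = 16260 Pa.
CL = 2W/(ρv²S) = 2×1.6579×10^5/(0.66×222²×55.4) = 0.184.
CD = 0.0225 + 0.0576 × 0.184² = 0.02445.
D = q·S·CD = 16260 × 55.4 × 0.02445 = 22030 N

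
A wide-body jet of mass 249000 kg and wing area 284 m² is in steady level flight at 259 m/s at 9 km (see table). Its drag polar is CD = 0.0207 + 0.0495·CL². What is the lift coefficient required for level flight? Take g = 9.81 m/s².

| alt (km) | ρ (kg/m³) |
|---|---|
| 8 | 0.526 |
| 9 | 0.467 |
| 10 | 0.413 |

At 9 km, from the table: ρ = 0.467 kg/m³.
Level flight ⇒ L = W = m·g = 249000 × 9.81 = 2.4427×10^6 N.
q = ½ρv² = ½ × 0.467 × 259² = 15660 Pa.
Required CL = L/(qS) = 2.4427×10^6/(15660·284) = 0.5491.

CL = 0.549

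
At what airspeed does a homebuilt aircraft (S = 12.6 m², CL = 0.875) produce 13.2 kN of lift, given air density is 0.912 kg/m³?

v = 51.2 m/s

L = ½ρv²S·CL ⇒ v = √(2L/(ρ·S·CL))
v = √(2 × 13200 / (0.912 × 12.6 × 0.875)) = √2626 = 51.2 m/s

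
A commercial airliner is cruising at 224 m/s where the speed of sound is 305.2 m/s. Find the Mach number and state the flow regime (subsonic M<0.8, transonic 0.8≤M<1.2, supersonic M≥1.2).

M = v/a = 224 / 305.2 = 0.734
M = 0.734 → subsonic.

M = 0.734 (subsonic)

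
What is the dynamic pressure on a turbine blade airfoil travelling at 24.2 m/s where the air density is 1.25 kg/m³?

q = ½ρv² = ½ × 1.25 × 24.2² = 366 Pa

q = 366 Pa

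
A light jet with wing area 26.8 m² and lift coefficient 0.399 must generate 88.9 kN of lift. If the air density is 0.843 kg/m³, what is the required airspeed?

L = ½ρv²S·CL ⇒ v = √(2L/(ρ·S·CL))
v = √(2 × 88900 / (0.843 × 26.8 × 0.399)) = √19720 = 140 m/s

v = 140 m/s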